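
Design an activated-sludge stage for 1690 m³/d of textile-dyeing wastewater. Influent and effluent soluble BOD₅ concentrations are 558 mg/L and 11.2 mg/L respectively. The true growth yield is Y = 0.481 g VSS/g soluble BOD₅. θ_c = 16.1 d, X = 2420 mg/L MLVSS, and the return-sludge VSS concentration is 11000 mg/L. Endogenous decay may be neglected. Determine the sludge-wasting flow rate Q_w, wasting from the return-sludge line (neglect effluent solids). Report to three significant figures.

Q_w ≈ 40.4 m³/d

With k_d = 0 the design equation reduces to V = Y Q (S₀−S) θ_c / X = 0.481 × 1690 × (558 − 11.2) × 16.1 / 2420 = 2957 m³.
θ_c = V·X/(Q_w·X_r) when wasting from the recycle, so Q_w = V·X/(θ_c·X_r) = 2957 × 2420 / (16.1 × 11000) = 40.41 m³/d.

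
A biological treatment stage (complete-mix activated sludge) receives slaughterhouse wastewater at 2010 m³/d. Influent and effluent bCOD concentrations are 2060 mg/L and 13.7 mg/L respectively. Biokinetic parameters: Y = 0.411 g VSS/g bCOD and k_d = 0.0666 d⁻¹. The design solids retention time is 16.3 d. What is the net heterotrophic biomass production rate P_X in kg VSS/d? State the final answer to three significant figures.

Correct the yield for decay: Y_obs = Y/(1 + k_d θ_c) = 0.411 / (1 + 0.0666 × 16.3) = 0.411 / 2.086 = 0.1971.
Substrate removed = Q·(S₀ − S) = 2010 m³/d × (2060 − 13.7) g/m³ = 4.11×10^6 g/d = 4113 kg/d.
P_X = Y_obs · Q(S₀ − S) = 0.1971 × 4113 = 810.6 kg VSS/d.

P_X ≈ 811 kg VSS/d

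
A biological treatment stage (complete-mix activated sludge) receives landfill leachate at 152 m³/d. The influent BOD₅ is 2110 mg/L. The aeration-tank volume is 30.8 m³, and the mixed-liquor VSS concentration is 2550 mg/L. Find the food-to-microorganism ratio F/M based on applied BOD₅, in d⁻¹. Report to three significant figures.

F/M = applied load / biomass = Q·S₀/(V·X) = 152 × 2110 / (30.80 × 2550) = 4.084 d⁻¹.

F/M ≈ 4.08 d⁻¹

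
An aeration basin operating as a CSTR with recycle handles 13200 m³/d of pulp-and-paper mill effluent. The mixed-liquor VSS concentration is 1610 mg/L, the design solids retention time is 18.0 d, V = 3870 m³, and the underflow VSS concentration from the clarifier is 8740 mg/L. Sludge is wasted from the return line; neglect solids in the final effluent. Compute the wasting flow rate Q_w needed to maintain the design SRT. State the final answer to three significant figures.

Q_w ≈ 39.6 m³/d

θ_c = V·X/(Q_w·X_r) when wasting from the recycle, so Q_w = V·X/(θ_c·X_r) = 3870 × 1610 / (18.0 × 8740) = 39.61 m³/d.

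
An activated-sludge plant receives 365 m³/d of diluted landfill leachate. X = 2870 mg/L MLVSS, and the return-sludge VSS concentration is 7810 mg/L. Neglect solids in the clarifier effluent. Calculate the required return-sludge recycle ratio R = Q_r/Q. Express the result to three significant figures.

R ≈ 0.581

Solids balance on the clarifier gives (1+R)X = R·X_r, so R = X/(X_r − X) = 2870 / (7810 − 2870) = 0.5810.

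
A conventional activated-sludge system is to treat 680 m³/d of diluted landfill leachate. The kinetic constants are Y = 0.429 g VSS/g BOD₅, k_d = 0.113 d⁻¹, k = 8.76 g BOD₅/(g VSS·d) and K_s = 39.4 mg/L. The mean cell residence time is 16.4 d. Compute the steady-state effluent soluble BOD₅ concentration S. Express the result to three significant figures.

Effluent substrate depends only on kinetics and SRT: S = K_s(1 + k_d θ_c) / [θ_c(Yk − k_d) − 1] = 39.4 × (1 + 0.113 × 16.4) / [16.4 × (0.429 × 8.76 − 0.113) − 1] = 112.4 / 58.78 = 1.913 mg/L.

S ≈ 1.91 mg/L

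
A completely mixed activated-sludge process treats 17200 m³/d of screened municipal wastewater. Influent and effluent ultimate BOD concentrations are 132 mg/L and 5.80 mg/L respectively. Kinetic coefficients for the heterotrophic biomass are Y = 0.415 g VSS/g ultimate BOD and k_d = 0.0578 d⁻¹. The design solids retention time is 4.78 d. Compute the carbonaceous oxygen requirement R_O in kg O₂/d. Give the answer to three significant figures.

Correct the yield for decay: Y_obs = Y/(1 + k_d θ_c) = 0.415 / (1 + 0.0578 × 4.78) = 0.415 / 1.276 = 0.3252.
Mass of ultimate BOD removed per day: Q(S₀ − S) = 17200 × 126.2 g/m³ = 2171 kg/d.
Net sludge production P_X = 0.3252 × 2171 = 705.8 kg VSS/d.
Carbonaceous O₂ demand = substrate oxidised − cell-mass equivalent = 2171 − 1.42 × 705.8 = 1168 kg O₂/d.

R_O ≈ 1170 kg O₂/d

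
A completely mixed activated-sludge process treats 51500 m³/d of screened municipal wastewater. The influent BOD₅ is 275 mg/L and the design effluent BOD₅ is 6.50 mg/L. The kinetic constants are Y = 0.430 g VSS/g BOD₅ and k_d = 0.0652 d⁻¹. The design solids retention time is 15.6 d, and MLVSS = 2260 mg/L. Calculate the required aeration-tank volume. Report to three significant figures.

Steady-state biomass mass balance: V·X·(1 + k_d·θ_c) = Y·Q·(S₀ − S)·θ_c, so V = 0.430 × 51500 × (275 − 6.50) × 15.6 / [2260 × (1 + 0.0652 × 15.6)] = 9.28×10^7 / 4559 = 20347 m³.

V ≈ 20300 m³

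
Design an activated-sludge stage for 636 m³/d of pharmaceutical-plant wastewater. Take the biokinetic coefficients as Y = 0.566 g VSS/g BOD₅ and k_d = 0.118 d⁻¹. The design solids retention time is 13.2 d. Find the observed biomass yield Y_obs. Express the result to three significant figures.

Y_obs ≈ 0.221 g VSS/g BOD₅

Y_obs = Y / (1 + k_d θ_c) = 0.566 / (1 + 0.118 × 13.2) = 0.566 / 2.558 = 0.2213.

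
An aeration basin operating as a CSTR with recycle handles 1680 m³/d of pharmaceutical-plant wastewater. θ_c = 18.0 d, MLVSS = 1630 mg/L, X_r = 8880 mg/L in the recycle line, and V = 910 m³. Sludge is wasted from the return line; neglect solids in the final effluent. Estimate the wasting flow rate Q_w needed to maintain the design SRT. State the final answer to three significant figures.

Q_w ≈ 9.28 m³/d

θ_c = V·X/(Q_w·X_r) when wasting from the recycle, so Q_w = V·X/(θ_c·X_r) = 910.0 × 1630 / (18.0 × 8880) = 9.280 m³/d.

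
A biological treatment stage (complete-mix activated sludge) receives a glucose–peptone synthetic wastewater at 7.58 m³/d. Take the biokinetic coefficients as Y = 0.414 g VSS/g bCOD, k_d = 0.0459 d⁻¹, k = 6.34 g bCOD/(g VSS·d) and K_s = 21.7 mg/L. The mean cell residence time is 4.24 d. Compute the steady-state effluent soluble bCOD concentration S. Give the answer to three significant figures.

Effluent substrate depends only on kinetics and SRT: S = K_s(1 + k_d θ_c) / [θ_c(Yk − k_d) − 1] = 21.7 × (1 + 0.0459 × 4.24) / [4.24 × (0.414 × 6.34 − 0.0459) − 1] = 25.92 / 9.934 = 2.609 mg/L.

S ≈ 2.61 mg/L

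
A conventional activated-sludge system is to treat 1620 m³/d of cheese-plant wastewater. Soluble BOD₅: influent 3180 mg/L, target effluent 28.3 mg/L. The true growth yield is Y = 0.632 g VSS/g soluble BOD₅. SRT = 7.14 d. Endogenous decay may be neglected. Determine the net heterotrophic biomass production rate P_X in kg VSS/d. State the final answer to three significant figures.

P_X ≈ 3230 kg VSS/d

With endogenous decay neglected, the observed yield equals the true yield: Y_obs = Y = 0.632 g VSS/g soluble BOD₅.
ΔS = 3180 − 28.3 = 3152 mg/L, so the substrate removal rate is 1620 × 3152/1000 = 5106 kg soluble BOD₅/d.
Net biomass production P_X = Y_obs × Q·(S₀ − S) = 0.6320 × 5106 = 3227 kg VSS/d.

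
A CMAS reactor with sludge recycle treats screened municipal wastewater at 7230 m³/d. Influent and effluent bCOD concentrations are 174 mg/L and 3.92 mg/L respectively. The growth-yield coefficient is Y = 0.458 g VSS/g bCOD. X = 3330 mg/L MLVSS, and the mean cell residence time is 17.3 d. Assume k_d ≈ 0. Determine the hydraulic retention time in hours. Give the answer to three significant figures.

τ ≈ 9.71 h

With k_d = 0 the design equation reduces to V = Y Q (S₀−S) θ_c / X = 0.458 × 7230 × (174 − 3.92) × 17.3 / 3330 = 2926 m³.
τ = V/Q = 2926/7230 = 0.4047 d, or 9.713 h.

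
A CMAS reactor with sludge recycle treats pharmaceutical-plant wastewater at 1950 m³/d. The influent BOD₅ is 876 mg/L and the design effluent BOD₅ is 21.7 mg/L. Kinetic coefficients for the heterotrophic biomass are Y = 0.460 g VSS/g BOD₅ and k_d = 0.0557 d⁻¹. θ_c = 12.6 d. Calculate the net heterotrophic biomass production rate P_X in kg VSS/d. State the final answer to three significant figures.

P_X ≈ 450 kg VSS/d

Observed yield with endogenous decay: Y_obs = Y / (1 + k_d·θ_c) = 0.460 / (1 + 0.0557 × 12.6) = 0.460 / 1.702 = 0.2703 g VSS/g BOD₅.
Substrate removed = Q·(S₀ − S) = 1950 m³/d × (876 − 21.7) g/m³ = 1.67×10^6 g/d = 1666 kg/d.
Net biomass production P_X = Y_obs × Q·(S₀ − S) = 0.2703 × 1666 = 450.3 kg VSS/d.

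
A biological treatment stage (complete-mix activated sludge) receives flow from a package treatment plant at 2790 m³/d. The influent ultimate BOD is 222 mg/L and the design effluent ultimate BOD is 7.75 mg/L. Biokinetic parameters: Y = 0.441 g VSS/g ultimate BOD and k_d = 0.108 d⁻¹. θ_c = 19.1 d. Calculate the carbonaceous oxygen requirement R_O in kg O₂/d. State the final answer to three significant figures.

R_O ≈ 476 kg O₂/d

The observed yield is Y_obs = Y/(1 + k_d·θ_c) = 0.441 / (1 + 0.108 × 19.1) = 0.441 / 3.063 = 0.1440 g VSS per g ultimate BOD removed.
Substrate removed = Q·(S₀ − S) = 2790 m³/d × (222 − 7.75) g/m³ = 5.98×10^5 g/d = 597.8 kg/d.
Biomass synthesised: P_X = Y_obs × 597.8 = 86.07 kg VSS/d.
R_O = Q·(S₀ − S) − 1.42·P_X = 597.8 − 1.42 × 86.07 = 475.5 kg O₂/d.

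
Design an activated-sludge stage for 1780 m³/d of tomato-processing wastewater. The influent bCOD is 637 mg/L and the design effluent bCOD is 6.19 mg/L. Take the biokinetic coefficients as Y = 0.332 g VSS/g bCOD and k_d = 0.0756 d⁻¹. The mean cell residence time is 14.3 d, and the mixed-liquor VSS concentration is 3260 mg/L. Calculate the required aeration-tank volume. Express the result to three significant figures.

Rearranging the biomass balance for a CMAS with decay, V = Y·Q·ΔS·θ_c / [X·(1+k_d θ_c)] = 0.332 × 1780 × (637 − 6.19) × 14.3 / [3260 × (1 + 0.0756 × 14.3)] = 5.33×10^6 / 6784 = 785.8 m³.

V ≈ 786 m³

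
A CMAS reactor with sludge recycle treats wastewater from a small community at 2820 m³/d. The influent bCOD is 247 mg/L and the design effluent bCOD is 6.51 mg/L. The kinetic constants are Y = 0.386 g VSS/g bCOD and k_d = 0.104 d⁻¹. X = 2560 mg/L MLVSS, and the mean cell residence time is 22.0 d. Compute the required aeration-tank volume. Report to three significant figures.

Rearranging the biomass balance for a CMAS with decay, V = Y·Q·ΔS·θ_c / [X·(1+k_d θ_c)] = 0.386 × 2820 × (247 − 6.51) × 22.0 / [2560 × (1 + 0.104 × 22.0)] = 5.76×10^6 / 8417 = 684.2 m³.

V ≈ 684 m³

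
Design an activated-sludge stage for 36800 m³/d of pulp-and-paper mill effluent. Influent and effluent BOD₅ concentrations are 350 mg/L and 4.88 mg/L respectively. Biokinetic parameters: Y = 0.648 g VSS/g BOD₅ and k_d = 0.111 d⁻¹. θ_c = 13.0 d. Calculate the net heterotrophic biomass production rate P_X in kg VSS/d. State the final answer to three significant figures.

P_X ≈ 3370 kg VSS/d

The observed yield is Y_obs = Y/(1 + k_d·θ_c) = 0.648 / (1 + 0.111 × 13.0) = 0.648 / 2.443 = 0.2652 g VSS per g BOD₅ removed.
Substrate removed = Q·(S₀ − S) = 36800 m³/d × (350 − 4.88) g/m³ = 1.27×10^7 g/d = 12700 kg/d.
Net biomass production P_X = Y_obs × Q·(S₀ − S) = 0.2652 × 12700 = 3369 kg VSS/d.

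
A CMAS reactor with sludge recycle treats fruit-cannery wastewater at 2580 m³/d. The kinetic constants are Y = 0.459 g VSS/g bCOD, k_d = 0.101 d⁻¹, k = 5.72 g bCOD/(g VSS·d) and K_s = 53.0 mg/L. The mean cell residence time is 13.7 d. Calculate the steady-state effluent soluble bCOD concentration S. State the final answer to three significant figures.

S ≈ 3.76 mg/L

From the Monod/SRT balance for a CMAS, S = K_s·(1+k_d θ_c)/[θ_c·(Y k − k_d) − 1] = 53.0 × (1 + 0.101 × 13.7) / [13.7 × (0.459 × 5.72 − 0.101) − 1] = 126.3 / 33.59 = 3.762 mg/L.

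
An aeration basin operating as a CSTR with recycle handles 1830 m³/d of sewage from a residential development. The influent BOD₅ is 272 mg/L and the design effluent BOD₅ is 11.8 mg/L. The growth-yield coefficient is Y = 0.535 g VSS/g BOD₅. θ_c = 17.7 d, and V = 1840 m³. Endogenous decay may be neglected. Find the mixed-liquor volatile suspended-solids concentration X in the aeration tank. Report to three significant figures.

Without decay, X = Y Q (S₀−S) θ_c / V = 0.535 × 1830 × (272 − 11.8) × 17.7 / 1840 = 2451 mg/L.

X ≈ 2450 mg/L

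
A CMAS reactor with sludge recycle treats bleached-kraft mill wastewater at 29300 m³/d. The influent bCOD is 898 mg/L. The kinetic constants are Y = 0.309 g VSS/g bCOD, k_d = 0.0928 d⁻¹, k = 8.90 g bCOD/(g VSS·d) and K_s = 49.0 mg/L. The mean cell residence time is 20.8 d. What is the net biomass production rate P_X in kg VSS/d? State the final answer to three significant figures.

P_X ≈ 2770 kg VSS/d

For a completely mixed reactor with recycle the Lawrence–McCarty relation gives S = K_s·(1 + k_d·θ_c) / [θ_c·(Y·k − k_d) − 1] = 49.0 × (1 + 0.0928 × 20.8) / [20.8 × (0.309 × 8.90 − 0.0928) − 1] = 143.6 / 54.27 = 2.646 mg/L.
Correct the yield for decay: Y_obs = Y/(1 + k_d θ_c) = 0.309 / (1 + 0.0928 × 20.8) = 0.309 / 2.930 = 0.1055.
ΔS = 898 − 2.65 = 895.4 mg/L, so the substrate removal rate is 29300 × 895.4/1000 = 26234 kg bCOD/d.
So the net sludge growth is P_X = 0.1055 × 26234 = 2766 kg VSS/d.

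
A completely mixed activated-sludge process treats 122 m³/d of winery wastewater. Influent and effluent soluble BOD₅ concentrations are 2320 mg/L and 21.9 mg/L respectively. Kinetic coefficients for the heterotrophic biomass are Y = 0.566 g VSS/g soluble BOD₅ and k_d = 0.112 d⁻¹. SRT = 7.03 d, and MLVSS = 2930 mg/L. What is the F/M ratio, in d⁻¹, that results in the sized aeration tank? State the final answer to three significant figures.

Rearranging the biomass balance for a CMAS with decay, V = Y·Q·ΔS·θ_c / [X·(1+k_d θ_c)] = 0.566 × 122 × (2320 − 21.9) × 7.03 / [2930 × (1 + 0.112 × 7.03)] = 1.12×10^6 / 5237 = 213.0 m³.
Food-to-microorganism ratio F/M = Q S₀ / (V X) = 122 × 2320 / (213.0 × 2930) = 0.4535 d⁻¹.

F/M ≈ 0.453 d⁻¹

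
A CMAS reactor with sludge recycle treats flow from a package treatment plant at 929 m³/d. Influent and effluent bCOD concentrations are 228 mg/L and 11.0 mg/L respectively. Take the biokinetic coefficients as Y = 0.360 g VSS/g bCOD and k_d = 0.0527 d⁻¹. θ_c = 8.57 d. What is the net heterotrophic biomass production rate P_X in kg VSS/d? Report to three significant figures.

Correct the yield for decay: Y_obs = Y/(1 + k_d θ_c) = 0.360 / (1 + 0.0527 × 8.57) = 0.360 / 1.452 = 0.2480.
Q·(S₀ − S) = 929 × (228 − 11.0) × 10⁻³ = 201.6 kg/d removed.
Biomass produced: P_X = Y_obs·Q·ΔS = 0.2480 × 201.6 ≈ 49.99 kg VSS/d.

P_X ≈ 50.0 kg VSS/d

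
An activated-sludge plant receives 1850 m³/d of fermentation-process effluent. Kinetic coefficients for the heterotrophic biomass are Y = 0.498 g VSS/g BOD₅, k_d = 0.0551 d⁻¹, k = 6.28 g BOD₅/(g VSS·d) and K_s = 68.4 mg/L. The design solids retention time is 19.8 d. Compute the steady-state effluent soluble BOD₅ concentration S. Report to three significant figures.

Effluent substrate depends only on kinetics and SRT: S = K_s(1 + k_d θ_c) / [θ_c(Yk − k_d) − 1] = 68.4 × (1 + 0.0551 × 19.8) / [19.8 × (0.498 × 6.28 − 0.0551) − 1] = 143.0 / 59.83 = 2.390 mg/L.

S ≈ 2.39 mg/L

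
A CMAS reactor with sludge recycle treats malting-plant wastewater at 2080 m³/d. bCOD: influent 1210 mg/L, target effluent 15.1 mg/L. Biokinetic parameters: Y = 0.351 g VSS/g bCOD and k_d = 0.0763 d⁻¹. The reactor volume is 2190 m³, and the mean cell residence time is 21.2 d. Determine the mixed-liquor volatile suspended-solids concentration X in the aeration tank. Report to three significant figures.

X ≈ 3230 mg/L

From V·X·(1 + k_d·θ_c) = Y·Q·(S₀ − S)·θ_c: X = 0.351 × 2080 × (1210 − 15.1) × 21.2 / [2190 × (1 + 0.0763 × 21.2)] = 3226 mg/L.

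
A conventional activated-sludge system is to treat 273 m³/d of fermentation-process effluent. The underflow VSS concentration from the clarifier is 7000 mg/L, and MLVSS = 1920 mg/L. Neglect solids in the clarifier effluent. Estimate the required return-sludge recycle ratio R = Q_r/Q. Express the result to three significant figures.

R ≈ 0.378

Mass balance around the secondary clarifier (neglecting effluent solids): R = X / (X_r − X) = 1920 / (7000 − 1920) = 0.3780.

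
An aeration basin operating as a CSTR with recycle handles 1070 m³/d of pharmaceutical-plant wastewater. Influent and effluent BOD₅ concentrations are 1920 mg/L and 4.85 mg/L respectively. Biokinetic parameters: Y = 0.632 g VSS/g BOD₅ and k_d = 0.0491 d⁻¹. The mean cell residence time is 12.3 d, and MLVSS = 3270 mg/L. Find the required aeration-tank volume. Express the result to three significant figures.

Steady-state biomass mass balance: V·X·(1 + k_d·θ_c) = Y·Q·(S₀ − S)·θ_c, so V = 0.632 × 1070 × (1920 − 4.85) × 12.3 / [3270 × (1 + 0.0491 × 12.3)] = 1.59×10^7 / 5245 = 3037 m³.

V ≈ 3040 m³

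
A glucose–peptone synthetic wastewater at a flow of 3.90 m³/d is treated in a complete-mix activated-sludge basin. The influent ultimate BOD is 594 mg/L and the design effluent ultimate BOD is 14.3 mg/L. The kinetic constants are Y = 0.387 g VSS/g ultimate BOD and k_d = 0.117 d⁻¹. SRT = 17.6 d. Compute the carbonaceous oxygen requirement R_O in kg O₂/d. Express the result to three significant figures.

R_O ≈ 1.85 kg O₂/d

Y_obs = Y / (1 + k_d θ_c) = 0.387 / (1 + 0.117 × 17.6) = 0.387 / 3.059 = 0.1265.
Mass of ultimate BOD removed per day: Q(S₀ − S) = 3.90 × 579.7 g/m³ = 2.261 kg/d.
Net sludge production P_X = 0.1265 × 2.261 = 0.2860 kg VSS/d.
Carbonaceous O₂ demand = substrate oxidised − cell-mass equivalent = 2.261 − 1.42 × 0.2860 = 1.855 kg O₂/d.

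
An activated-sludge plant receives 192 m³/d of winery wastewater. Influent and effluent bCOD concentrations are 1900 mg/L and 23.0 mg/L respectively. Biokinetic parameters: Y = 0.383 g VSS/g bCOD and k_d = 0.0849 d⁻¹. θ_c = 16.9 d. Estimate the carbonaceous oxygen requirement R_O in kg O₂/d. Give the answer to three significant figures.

Correct the yield for decay: Y_obs = Y/(1 + k_d θ_c) = 0.383 / (1 + 0.0849 × 16.9) = 0.383 / 2.435 = 0.1573.
Substrate removed = Q·(S₀ − S) = 192 m³/d × (1900 − 23.0) g/m³ = 3.6×10^5 g/d = 360.4 kg/d.
Biomass synthesised: P_X = Y_obs × 360.4 = 56.69 kg VSS/d.
R_O = Q·(S₀ − S) − 1.42·P_X = 360.4 − 1.42 × 56.69 = 279.9 kg O₂/d.

R_O ≈ 280 kg O₂/d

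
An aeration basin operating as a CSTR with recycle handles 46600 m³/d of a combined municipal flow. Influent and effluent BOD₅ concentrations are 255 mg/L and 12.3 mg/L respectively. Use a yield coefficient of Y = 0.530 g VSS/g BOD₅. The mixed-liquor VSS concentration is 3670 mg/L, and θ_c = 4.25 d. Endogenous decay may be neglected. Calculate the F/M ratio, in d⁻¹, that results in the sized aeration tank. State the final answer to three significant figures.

F/M ≈ 0.466 d⁻¹

Biomass mass balance (decay neglected): V·X = Y·Q·(S₀ − S)·θ_c, so V = 0.530 × 46600 × (255 − 12.3) × 4.25 / 3670 = 6942 m³.
Food-to-microorganism ratio F/M = Q S₀ / (V X) = 46600 × 255 / (6942 × 3670) = 0.4665 d⁻¹.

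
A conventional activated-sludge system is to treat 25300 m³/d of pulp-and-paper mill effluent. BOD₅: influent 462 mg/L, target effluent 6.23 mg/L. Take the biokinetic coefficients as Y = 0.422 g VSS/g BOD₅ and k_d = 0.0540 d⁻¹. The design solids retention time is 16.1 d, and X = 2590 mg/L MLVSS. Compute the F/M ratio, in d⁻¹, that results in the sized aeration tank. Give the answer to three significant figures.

Rearranging the biomass balance for a CMAS with decay, V = Y·Q·ΔS·θ_c / [X·(1+k_d θ_c)] = 0.422 × 25300 × (462 − 6.23) × 16.1 / [2590 × (1 + 0.0540 × 16.1)] = 7.83×10^7 / 4842 = 16181 m³.
F/M = applied load / biomass = Q·S₀/(V·X) = 25300 × 462 / (16181 × 2590) = 0.2789 d⁻¹.

F/M ≈ 0.279 d⁻¹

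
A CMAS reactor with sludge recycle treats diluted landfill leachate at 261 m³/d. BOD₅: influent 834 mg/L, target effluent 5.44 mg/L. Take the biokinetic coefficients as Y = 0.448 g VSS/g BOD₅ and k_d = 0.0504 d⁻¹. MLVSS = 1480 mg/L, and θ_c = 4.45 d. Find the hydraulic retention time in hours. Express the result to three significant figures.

From the SRT design equation V = Y Q (S₀−S) θ_c / [X (1 + k_d θ_c)] = 0.448 × 261 × (834 − 5.44) × 4.45 / [1480 × (1 + 0.0504 × 4.45)] = 4.31×10^5 / 1812 = 237.9 m³.
Hydraulic retention time τ = V/Q = 237.9 / 261 = 0.9116 d = 21.88 h.

τ ≈ 21.9 h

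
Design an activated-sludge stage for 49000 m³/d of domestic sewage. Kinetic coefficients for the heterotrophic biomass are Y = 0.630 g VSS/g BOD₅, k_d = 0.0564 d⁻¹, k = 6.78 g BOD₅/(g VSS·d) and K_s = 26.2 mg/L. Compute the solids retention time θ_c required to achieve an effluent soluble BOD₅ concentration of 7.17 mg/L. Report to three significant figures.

At the target effluent, Y k S/(K_s+S) = 0.630×6.78×7.17/33.37 = 0.9178 d⁻¹.
Then 1/θ_c = μ − k_d = 0.9178 − 0.0564 = 0.8614 d⁻¹, giving θ_c = 1.161 d.

θ_c ≈ 1.16 d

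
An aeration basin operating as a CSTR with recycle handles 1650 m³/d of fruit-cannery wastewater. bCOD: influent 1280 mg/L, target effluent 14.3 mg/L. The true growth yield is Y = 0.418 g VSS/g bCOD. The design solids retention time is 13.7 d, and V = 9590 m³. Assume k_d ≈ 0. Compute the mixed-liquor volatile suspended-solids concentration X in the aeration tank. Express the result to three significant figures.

Without decay, X = Y Q (S₀−S) θ_c / V = 0.418 × 1650 × (1280 − 14.3) × 13.7 / 9590 = 1247 mg/L.

X ≈ 1250 mg/L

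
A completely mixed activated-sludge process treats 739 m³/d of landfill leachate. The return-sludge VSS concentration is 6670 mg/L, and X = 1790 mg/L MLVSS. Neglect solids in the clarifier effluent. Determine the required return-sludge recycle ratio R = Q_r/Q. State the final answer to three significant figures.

R = Q_r/Q = X/(X_r − X) = 1790 / (6670 − 1790) = 0.3668.

R ≈ 0.367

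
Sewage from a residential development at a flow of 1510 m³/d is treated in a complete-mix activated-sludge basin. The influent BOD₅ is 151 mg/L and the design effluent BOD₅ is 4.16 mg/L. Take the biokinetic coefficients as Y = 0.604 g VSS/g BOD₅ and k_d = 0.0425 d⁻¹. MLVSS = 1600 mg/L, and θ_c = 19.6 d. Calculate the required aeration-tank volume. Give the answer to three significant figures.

V ≈ 895 m³

Steady-state biomass mass balance: V·X·(1 + k_d·θ_c) = Y·Q·(S₀ − S)·θ_c, so V = 0.604 × 1510 × (151 − 4.16) × 19.6 / [1600 × (1 + 0.0425 × 19.6)] = 2.62×10^6 / 2933 = 895.0 m³.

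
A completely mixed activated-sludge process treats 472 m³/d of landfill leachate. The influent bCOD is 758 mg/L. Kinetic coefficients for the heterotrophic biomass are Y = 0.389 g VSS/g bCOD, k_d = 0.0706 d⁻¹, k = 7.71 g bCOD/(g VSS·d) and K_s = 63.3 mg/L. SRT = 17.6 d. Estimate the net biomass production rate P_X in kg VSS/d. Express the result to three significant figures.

From the Monod/SRT balance for a CMAS, S = K_s·(1+k_d θ_c)/[θ_c·(Y k − k_d) − 1] = 63.3 × (1 + 0.0706 × 17.6) / [17.6 × (0.389 × 7.71 − 0.0706) − 1] = 142.0 / 50.54 = 2.809 mg/L.
Correct the yield for decay: Y_obs = Y/(1 + k_d θ_c) = 0.389 / (1 + 0.0706 × 17.6) = 0.389 / 2.243 = 0.1735.
Q·(S₀ − S) = 472 × (758 − 2.81) × 10⁻³ = 356.4 kg/d removed.
Biomass produced: P_X = Y_obs·Q·ΔS = 0.1735 × 356.4 ≈ 61.83 kg VSS/d.

P_X ≈ 61.8 kg VSS/d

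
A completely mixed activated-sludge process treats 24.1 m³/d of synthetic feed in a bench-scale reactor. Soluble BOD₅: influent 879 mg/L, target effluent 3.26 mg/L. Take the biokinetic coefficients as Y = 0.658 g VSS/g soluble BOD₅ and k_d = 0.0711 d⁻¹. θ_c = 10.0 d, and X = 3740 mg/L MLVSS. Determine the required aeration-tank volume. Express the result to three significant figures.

Rearranging the biomass balance for a CMAS with decay, V = Y·Q·ΔS·θ_c / [X·(1+k_d θ_c)] = 0.658 × 24.1 × (879 − 3.26) × 10.0 / [3740 × (1 + 0.0711 × 10.0)] = 1.39×10^5 / 6399 = 21.70 m³.

V ≈ 21.7 m³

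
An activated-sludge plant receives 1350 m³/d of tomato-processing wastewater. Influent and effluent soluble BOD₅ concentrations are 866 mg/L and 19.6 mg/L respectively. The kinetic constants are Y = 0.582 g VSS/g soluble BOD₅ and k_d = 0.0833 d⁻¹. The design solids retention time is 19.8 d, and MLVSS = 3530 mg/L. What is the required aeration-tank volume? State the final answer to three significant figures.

Rearranging the biomass balance for a CMAS with decay, V = Y·Q·ΔS·θ_c / [X·(1+k_d θ_c)] = 0.582 × 1350 × (866 − 19.6) × 19.8 / [3530 × (1 + 0.0833 × 19.8)] = 1.32×10^7 / 9352 = 1408 m³.

V ≈ 1410 m³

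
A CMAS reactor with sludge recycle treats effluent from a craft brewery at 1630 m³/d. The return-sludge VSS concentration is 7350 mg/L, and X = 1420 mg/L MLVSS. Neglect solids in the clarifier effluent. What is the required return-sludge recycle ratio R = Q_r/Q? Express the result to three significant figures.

R ≈ 0.239

Solids balance on the clarifier gives (1+R)X = R·X_r, so R = X/(X_r − X) = 1420 / (7350 − 1420) = 0.2395.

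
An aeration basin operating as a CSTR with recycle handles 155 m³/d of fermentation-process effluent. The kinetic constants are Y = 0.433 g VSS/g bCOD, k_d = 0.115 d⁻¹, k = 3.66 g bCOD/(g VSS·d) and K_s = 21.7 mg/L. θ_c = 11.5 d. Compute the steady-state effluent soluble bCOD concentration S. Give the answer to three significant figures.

S ≈ 3.17 mg/L

From the Monod/SRT balance for a CMAS, S = K_s·(1+k_d θ_c)/[θ_c·(Y k − k_d) − 1] = 21.7 × (1 + 0.115 × 11.5) / [11.5 × (0.433 × 3.66 − 0.115) − 1] = 50.40 / 15.90 = 3.169 mg/L.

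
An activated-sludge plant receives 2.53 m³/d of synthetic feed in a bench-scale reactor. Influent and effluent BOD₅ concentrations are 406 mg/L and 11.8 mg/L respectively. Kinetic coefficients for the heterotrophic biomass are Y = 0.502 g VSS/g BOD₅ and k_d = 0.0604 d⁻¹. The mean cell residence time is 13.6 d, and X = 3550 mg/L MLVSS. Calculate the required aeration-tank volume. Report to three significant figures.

V ≈ 1.05 m³

Rearranging the biomass balance for a CMAS with decay, V = Y·Q·ΔS·θ_c / [X·(1+k_d θ_c)] = 0.502 × 2.53 × (406 − 11.8) × 13.6 / [3550 × (1 + 0.0604 × 13.6)] = 6.81×10^3 / 6466 = 1.053 m³.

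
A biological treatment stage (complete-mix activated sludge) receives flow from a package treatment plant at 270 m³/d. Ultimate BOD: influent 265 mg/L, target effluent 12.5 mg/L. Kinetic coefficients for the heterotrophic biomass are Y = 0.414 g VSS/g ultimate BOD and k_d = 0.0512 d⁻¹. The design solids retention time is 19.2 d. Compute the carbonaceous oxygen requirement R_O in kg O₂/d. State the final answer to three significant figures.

Y_obs = Y / (1 + k_d θ_c) = 0.414 / (1 + 0.0512 × 19.2) = 0.414 / 1.983 = 0.2088.
Q·(S₀ − S) = 270 × (265 − 12.5) × 10⁻³ = 68.17 kg/d removed.
Biomass synthesised: P_X = Y_obs × 68.17 = 14.23 kg VSS/d.
R_O = Q·(S₀ − S) − 1.42·P_X = 68.17 − 1.42 × 14.23 = 47.96 kg O₂/d.

R_O ≈ 48.0 kg O₂/d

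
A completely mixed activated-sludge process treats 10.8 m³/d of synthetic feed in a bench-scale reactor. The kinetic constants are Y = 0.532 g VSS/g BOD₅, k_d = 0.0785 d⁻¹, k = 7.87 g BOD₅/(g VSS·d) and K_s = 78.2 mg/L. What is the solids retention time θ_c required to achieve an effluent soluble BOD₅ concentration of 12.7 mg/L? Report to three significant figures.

θ_c ≈ 1.97 d

Specific growth rate at S = 12.7 mg/L: μ = YkS/(K_s+S) = 0.532·7.87·12.7/(78.2+12.7) = 0.5850 d⁻¹.
1/θ_c = 0.5850 − 0.0785 = 0.5065 d⁻¹, so θ_c = 1.974 d.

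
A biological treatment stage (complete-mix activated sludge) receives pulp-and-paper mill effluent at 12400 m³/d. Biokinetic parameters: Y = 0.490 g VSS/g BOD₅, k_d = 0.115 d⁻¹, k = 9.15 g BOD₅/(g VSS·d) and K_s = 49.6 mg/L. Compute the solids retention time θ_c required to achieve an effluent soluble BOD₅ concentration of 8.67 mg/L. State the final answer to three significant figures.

From 1/θ_c = Y·k·S/(K_s + S) − k_d: Y·k·S/(K_s+S) = 0.490 × 9.15 × 8.67 / (49.6 + 8.67) = 0.6671 d⁻¹.
θ_c = 1/(μ − k_d) = 1/(0.6671 − 0.115) = 1/0.5521 = 1.811 d.

θ_c ≈ 1.81 d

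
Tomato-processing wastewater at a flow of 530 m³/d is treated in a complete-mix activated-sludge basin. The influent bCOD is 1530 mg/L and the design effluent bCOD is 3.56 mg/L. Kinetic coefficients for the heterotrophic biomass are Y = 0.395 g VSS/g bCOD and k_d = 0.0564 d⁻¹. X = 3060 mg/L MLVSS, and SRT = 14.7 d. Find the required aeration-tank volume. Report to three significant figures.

V ≈ 839 m³

Rearranging the biomass balance for a CMAS with decay, V = Y·Q·ΔS·θ_c / [X·(1+k_d θ_c)] = 0.395 × 530 × (1530 − 3.56) × 14.7 / [3060 × (1 + 0.0564 × 14.7)] = 4.7×10^6 / 5597 = 839.3 m³.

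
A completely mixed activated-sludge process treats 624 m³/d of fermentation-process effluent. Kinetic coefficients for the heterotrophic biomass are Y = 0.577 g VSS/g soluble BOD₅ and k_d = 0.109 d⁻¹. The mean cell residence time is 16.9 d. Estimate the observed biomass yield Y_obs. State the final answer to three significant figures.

Y_obs ≈ 0.203 g VSS/g soluble BOD₅

The observed yield is Y_obs = Y/(1 + k_d·θ_c) = 0.577 / (1 + 0.109 × 16.9) = 0.577 / 2.842 = 0.2030 g VSS per g soluble BOD₅ removed.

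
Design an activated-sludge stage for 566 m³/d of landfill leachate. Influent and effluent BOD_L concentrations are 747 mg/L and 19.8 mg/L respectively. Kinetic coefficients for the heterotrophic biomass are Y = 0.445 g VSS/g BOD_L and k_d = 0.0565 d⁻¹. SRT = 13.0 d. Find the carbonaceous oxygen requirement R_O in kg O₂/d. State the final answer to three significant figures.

Observed yield with endogenous decay: Y_obs = Y / (1 + k_d·θ_c) = 0.445 / (1 + 0.0565 × 13.0) = 0.445 / 1.735 = 0.2566 g VSS/g BOD_L.
ΔS = 747 − 19.8 = 727.2 mg/L, so the substrate removal rate is 566 × 727.2/1000 = 411.6 kg BOD_L/d.
Net sludge production P_X = 0.2566 × 411.6 = 105.6 kg VSS/d.
Carbonaceous O₂ demand = substrate oxidised − cell-mass equivalent = 411.6 − 1.42 × 105.6 = 261.6 kg O₂/d.

R_O ≈ 262 kg O₂/d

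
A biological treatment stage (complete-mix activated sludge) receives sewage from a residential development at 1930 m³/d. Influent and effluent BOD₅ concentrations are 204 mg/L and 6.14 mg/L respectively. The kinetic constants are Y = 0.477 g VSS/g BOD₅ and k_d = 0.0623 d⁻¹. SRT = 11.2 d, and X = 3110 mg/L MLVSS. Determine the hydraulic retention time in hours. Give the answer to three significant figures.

τ ≈ 4.80 h

From the SRT design equation V = Y Q (S₀−S) θ_c / [X (1 + k_d θ_c)] = 0.477 × 1930 × (204 − 6.14) × 11.2 / [3110 × (1 + 0.0623 × 11.2)] = 2.04×10^6 / 5280 = 386.4 m³.
HRT = V/Q = 386.4 m³ / 1930 m³·d⁻¹ = 0.2002 d × 24 = 4.805 h.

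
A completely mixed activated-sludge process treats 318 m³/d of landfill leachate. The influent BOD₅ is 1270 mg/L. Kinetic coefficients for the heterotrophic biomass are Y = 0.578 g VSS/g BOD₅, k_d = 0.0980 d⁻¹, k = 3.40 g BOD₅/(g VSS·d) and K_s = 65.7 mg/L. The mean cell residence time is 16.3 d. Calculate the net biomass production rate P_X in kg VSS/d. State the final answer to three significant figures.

P_X ≈ 89.5 kg VSS/d

For a completely mixed reactor with recycle the Lawrence–McCarty relation gives S = K_s·(1 + k_d·θ_c) / [θ_c·(Y·k − k_d) − 1] = 65.7 × (1 + 0.0980 × 16.3) / [16.3 × (0.578 × 3.40 − 0.0980) − 1] = 170.6 / 29.44 = 5.797 mg/L.
Correct the yield for decay: Y_obs = Y/(1 + k_d θ_c) = 0.578 / (1 + 0.0980 × 16.3) = 0.578 / 2.597 = 0.2225.
Q·(S₀ − S) = 318 × (1270 − 5.80) × 10⁻³ = 402.0 kg/d removed.
Biomass produced: P_X = Y_obs·Q·ΔS = 0.2225 × 402.0 ≈ 89.46 kg VSS/d.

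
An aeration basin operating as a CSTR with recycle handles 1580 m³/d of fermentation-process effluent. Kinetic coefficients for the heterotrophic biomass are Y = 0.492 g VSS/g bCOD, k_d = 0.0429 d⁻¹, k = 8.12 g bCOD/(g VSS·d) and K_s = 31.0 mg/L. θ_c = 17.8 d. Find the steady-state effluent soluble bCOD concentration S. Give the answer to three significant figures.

S ≈ 0.788 mg/L

Effluent substrate depends only on kinetics and SRT: S = K_s(1 + k_d θ_c) / [θ_c(Yk − k_d) − 1] = 31.0 × (1 + 0.0429 × 17.8) / [17.8 × (0.492 × 8.12 − 0.0429) − 1] = 54.67 / 69.35 = 0.7884 mg/L.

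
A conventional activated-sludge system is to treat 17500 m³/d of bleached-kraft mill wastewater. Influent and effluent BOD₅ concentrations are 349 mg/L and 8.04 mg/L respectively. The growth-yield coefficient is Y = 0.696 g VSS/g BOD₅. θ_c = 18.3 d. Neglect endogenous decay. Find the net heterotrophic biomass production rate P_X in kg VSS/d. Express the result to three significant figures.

With endogenous decay neglected, the observed yield equals the true yield: Y_obs = Y = 0.696 g VSS/g BOD₅.
Q·(S₀ − S) = 17500 × (349 − 8.04) × 10⁻³ = 5967 kg/d removed.
P_X = Y_obs · Q(S₀ − S) = 0.6960 × 5967 = 4153 kg VSS/d.

P_X ≈ 4150 kg VSS/d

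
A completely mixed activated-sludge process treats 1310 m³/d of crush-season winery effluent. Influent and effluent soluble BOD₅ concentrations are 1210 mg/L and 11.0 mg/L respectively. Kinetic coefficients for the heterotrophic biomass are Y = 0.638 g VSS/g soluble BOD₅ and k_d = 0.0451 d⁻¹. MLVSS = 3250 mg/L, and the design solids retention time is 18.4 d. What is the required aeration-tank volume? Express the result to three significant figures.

Rearranging the biomass balance for a CMAS with decay, V = Y·Q·ΔS·θ_c / [X·(1+k_d θ_c)] = 0.638 × 1310 × (1210 − 11.0) × 18.4 / [3250 × (1 + 0.0451 × 18.4)] = 1.84×10^7 / 5947 = 3101 m³.

V ≈ 3100 m³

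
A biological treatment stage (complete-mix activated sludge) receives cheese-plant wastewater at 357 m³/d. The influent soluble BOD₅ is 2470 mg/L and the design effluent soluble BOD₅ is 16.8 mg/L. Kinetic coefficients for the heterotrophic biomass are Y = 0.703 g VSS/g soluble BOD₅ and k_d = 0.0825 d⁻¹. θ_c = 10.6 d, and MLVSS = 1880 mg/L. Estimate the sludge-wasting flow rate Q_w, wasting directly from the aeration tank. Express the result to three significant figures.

Steady-state biomass mass balance: V·X·(1 + k_d·θ_c) = Y·Q·(S₀ − S)·θ_c, so V = 0.703 × 357 × (2470 − 16.8) × 10.6 / [1880 × (1 + 0.0825 × 10.6)] = 6.53×10^6 / 3524 = 1852 m³.
With mixed-liquor wasting, θ_c = V/Q_w, so Q_w = V/θ_c = 1852/10.6 = 174.7 m³/d.

Q_w ≈ 175 m³/d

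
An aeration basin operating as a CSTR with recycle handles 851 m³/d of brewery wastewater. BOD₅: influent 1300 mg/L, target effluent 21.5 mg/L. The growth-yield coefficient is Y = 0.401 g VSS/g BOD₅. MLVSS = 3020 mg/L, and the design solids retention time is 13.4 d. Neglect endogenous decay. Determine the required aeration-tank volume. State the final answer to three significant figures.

Biomass mass balance (decay neglected): V·X = Y·Q·(S₀ − S)·θ_c, so V = 0.401 × 851 × (1300 − 21.5) × 13.4 / 3020 = 1936 m³.

V ≈ 1940 m³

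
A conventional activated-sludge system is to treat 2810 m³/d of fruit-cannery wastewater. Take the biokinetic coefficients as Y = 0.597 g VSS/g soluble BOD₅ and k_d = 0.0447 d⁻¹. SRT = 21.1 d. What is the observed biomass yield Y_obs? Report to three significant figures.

Y_obs ≈ 0.307 g VSS/g soluble BOD₅

Observed yield with endogenous decay: Y_obs = Y / (1 + k_d·θ_c) = 0.597 / (1 + 0.0447 × 21.1) = 0.597 / 1.943 = 0.3072 g VSS/g soluble BOD₅.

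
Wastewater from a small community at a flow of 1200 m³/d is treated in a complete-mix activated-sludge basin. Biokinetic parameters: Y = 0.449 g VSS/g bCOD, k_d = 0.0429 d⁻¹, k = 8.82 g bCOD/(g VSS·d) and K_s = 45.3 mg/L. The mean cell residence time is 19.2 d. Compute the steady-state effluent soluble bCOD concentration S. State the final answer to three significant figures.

Effluent substrate depends only on kinetics and SRT: S = K_s(1 + k_d θ_c) / [θ_c(Yk − k_d) − 1] = 45.3 × (1 + 0.0429 × 19.2) / [19.2 × (0.449 × 8.82 − 0.0429) − 1] = 82.61 / 74.21 = 1.113 mg/L.

S ≈ 1.11 mg/L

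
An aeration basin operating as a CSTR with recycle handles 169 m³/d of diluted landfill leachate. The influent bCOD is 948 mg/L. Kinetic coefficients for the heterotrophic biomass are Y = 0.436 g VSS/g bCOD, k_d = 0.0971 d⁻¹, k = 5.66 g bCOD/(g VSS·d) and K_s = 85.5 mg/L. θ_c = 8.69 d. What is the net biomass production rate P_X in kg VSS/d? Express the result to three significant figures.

P_X ≈ 37.6 kg VSS/d

Effluent substrate depends only on kinetics and SRT: S = K_s(1 + k_d θ_c) / [θ_c(Yk − k_d) − 1] = 85.5 × (1 + 0.0971 × 8.69) / [8.69 × (0.436 × 5.66 − 0.0971) − 1] = 157.6 / 19.60 = 8.043 mg/L.
The observed yield is Y_obs = Y/(1 + k_d·θ_c) = 0.436 / (1 + 0.0971 × 8.69) = 0.436 / 1.844 = 0.2365 g VSS per g bCOD removed.
Q·(S₀ − S) = 169 × (948 − 8.04) × 10⁻³ = 158.9 kg/d removed.
Biomass produced: P_X = Y_obs·Q·ΔS = 0.2365 × 158.9 ≈ 37.56 kg VSS/d.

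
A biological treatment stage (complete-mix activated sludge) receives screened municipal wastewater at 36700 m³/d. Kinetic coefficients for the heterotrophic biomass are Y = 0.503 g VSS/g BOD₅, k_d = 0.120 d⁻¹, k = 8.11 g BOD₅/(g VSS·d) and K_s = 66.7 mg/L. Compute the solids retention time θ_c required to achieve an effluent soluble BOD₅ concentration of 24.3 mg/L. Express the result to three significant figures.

θ_c ≈ 1.03 d

At the target effluent, Y k S/(K_s+S) = 0.503×8.11×24.3/91.00 = 1.089 d⁻¹.
θ_c = 1/(μ − k_d) = 1/(1.089 − 0.120) = 1/0.9693 = 1.032 d.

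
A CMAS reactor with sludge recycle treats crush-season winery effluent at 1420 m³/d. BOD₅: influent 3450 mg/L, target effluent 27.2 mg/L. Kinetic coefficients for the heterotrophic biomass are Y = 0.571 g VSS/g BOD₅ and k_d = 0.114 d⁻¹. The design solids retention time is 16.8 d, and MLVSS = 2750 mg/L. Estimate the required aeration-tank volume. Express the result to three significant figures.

Steady-state biomass mass balance: V·X·(1 + k_d·θ_c) = Y·Q·(S₀ − S)·θ_c, so V = 0.571 × 1420 × (3450 − 27.2) × 16.8 / [2750 × (1 + 0.114 × 16.8)] = 4.66×10^7 / 8017 = 5816 m³.

V ≈ 5820 m³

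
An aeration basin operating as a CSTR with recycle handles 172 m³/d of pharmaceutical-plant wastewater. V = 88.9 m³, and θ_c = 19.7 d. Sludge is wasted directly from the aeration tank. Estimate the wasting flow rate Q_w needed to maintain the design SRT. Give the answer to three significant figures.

For wasting at MLVSS concentration, Q_w = V/θ_c = 88.90/19.7 = 4.513 m³/d.

Q_w ≈ 4.51 m³/d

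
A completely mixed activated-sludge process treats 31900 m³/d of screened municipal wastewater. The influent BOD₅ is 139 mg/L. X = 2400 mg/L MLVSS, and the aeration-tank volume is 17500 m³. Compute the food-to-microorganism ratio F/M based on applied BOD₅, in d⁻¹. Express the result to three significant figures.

F/M ≈ 0.106 d⁻¹

Food-to-microorganism ratio F/M = Q S₀ / (V X) = 31900 × 139 / (17500 × 2400) = 0.1056 d⁻¹.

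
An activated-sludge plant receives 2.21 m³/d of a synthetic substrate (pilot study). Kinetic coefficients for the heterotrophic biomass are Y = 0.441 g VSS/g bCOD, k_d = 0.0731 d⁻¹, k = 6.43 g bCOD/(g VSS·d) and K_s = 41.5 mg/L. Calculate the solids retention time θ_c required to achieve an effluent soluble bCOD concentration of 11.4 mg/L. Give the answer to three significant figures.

θ_c ≈ 1.86 d

Specific growth rate at S = 11.4 mg/L: μ = YkS/(K_s+S) = 0.441·6.43·11.4/(41.5+11.4) = 0.6111 d⁻¹.
Then 1/θ_c = μ − k_d = 0.6111 − 0.0731 = 0.5380 d⁻¹, giving θ_c = 1.859 d.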